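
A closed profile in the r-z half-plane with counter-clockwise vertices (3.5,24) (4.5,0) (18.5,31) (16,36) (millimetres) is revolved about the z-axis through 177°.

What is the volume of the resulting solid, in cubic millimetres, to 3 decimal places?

Volume = 6817.164 mm³

Profile (r,z), 4 vertices: (3.5,24) (4.5,0) (18.5,31) (16,36)
edge 0: (3.5,24)→(4.5,0)  cross = 3.5·0 − 4.5·24 = -108.0000; (r_i+r_j)·cross = 8·-108.0000 = -864.0000
edge 1: (4.5,0)→(18.5,31)  cross = 4.5·31 − 18.5·0 = 139.5000; (r_i+r_j)·cross = 23·139.5000 = 3208.5000
edge 2: (18.5,31)→(16,36)  cross = 18.5·36 − 16·31 = 170.0000; (r_i+r_j)·cross = 34.5·170.0000 = 5865.0000
edge 3: (16,36)→(3.5,24)  cross = 16·24 − 3.5·36 = 258.0000; (r_i+r_j)·cross = 19.5·258.0000 = 5031.0000
Σcross = 459.5000 → A = |Σcross|/2 = 229.7500 mm²
Σ(r_i+r_j)·cross = 13240.5000 → first moment M = |Σ|/6 = 2206.7500
R_c = M/A = 2206.7500/229.7500 = 9.6050 mm
θ = 177° = 3.089233 rad
V = θ·R_c·A = 3.089233·9.6050·229.7500 = 6817.164 mm³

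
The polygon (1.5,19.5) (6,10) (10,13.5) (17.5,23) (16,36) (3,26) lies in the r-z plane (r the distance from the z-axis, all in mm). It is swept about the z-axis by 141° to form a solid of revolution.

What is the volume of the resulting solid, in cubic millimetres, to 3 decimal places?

Profile (r,z), 6 vertices: (1.5,19.5) (6,10) (10,13.5) (17.5,23) (16,36) (3,26)
edge 0: (1.5,19.5)→(6,10)  cross = 1.5·10 − 6·19.5 = -102.0000; (r_i+r_j)·cross = 7.5·-102.0000 = -765.0000
edge 1: (6,10)→(10,13.5)  cross = 6·13.5 − 10·10 = -19.0000; (r_i+r_j)·cross = 16·-19.0000 = -304.0000
edge 2: (10,13.5)→(17.5,23)  cross = 10·23 − 17.5·13.5 = -6.2500; (r_i+r_j)·cross = 27.5·-6.2500 = -171.8750
edge 3: (17.5,23)→(16,36)  cross = 17.5·36 − 16·23 = 262.0000; (r_i+r_j)·cross = 33.5·262.0000 = 8777.0000
edge 4: (16,36)→(3,26)  cross = 16·26 − 3·36 = 308.0000; (r_i+r_j)·cross = 19·308.0000 = 5852.0000
edge 5: (3,26)→(1.5,19.5)  cross = 3·19.5 − 1.5·26 = 19.5000; (r_i+r_j)·cross = 4.5·19.5000 = 87.7500
Σcross = 462.2500 → A = |Σcross|/2 = 231.1250 mm²
Σ(r_i+r_j)·cross = 13475.8750 → first moment M = |Σ|/6 = 2245.9792
R_c = M/A = 2245.9792/231.1250 = 9.7176 mm
θ = 141° = 2.460914 rad
V = θ·R_c·A = 2.460914·9.7176·231.1250 = 5527.162 mm³

Volume = 5527.162 mm³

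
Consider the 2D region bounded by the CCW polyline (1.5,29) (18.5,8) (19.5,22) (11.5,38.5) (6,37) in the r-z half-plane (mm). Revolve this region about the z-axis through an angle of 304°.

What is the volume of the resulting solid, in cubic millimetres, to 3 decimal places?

Volume = 16598.977 mm³

Profile (r,z), 5 vertices: (1.5,29) (18.5,8) (19.5,22) (11.5,38.5) (6,37)
edge 0: (1.5,29)→(18.5,8)  cross = 1.5·8 − 18.5·29 = -524.5000; (r_i+r_j)·cross = 20·-524.5000 = -10490.0000
edge 1: (18.5,8)→(19.5,22)  cross = 18.5·22 − 19.5·8 = 251.0000; (r_i+r_j)·cross = 38·251.0000 = 9538.0000
edge 2: (19.5,22)→(11.5,38.5)  cross = 19.5·38.5 − 11.5·22 = 497.7500; (r_i+r_j)·cross = 31·497.7500 = 15430.2500
edge 3: (11.5,38.5)→(6,37)  cross = 11.5·37 − 6·38.5 = 194.5000; (r_i+r_j)·cross = 17.5·194.5000 = 3403.7500
edge 4: (6,37)→(1.5,29)  cross = 6·29 − 1.5·37 = 118.5000; (r_i+r_j)·cross = 7.5·118.5000 = 888.7500
Σcross = 537.2500 → A = |Σcross|/2 = 268.6250 mm²
Σ(r_i+r_j)·cross = 18770.7500 → first moment M = |Σ|/6 = 3128.4583
R_c = M/A = 3128.4583/268.6250 = 11.6462 mm
θ = 304° = 5.305801 rad
V = θ·R_c·A = 5.305801·11.6462·268.6250 = 16598.977 mm³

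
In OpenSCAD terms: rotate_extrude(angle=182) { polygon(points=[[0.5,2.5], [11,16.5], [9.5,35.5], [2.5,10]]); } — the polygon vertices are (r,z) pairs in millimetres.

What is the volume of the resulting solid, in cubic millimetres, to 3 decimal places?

Volume = 2461.390 mm³

Profile (r,z), 4 vertices: (0.5,2.5) (11,16.5) (9.5,35.5) (2.5,10)
edge 0: (0.5,2.5)→(11,16.5)  cross = 0.5·16.5 − 11·2.5 = -19.2500; (r_i+r_j)·cross = 11.5·-19.2500 = -221.3750
edge 1: (11,16.5)→(9.5,35.5)  cross = 11·35.5 − 9.5·16.5 = 233.7500; (r_i+r_j)·cross = 20.5·233.7500 = 4791.8750
edge 2: (9.5,35.5)→(2.5,10)  cross = 9.5·10 − 2.5·35.5 = 6.2500; (r_i+r_j)·cross = 12·6.2500 = 75.0000
edge 3: (2.5,10)→(0.5,2.5)  cross = 2.5·2.5 − 0.5·10 = 1.2500; (r_i+r_j)·cross = 3·1.2500 = 3.7500
Σcross = 222.0000 → A = |Σcross|/2 = 111.0000 mm²
Σ(r_i+r_j)·cross = 4649.2500 → first moment M = |Σ|/6 = 774.8750
R_c = M/A = 774.8750/111.0000 = 6.9809 mm
θ = 182° = 3.176499 rad
V = θ·R_c·A = 3.176499·6.9809·111.0000 = 2461.390 mm³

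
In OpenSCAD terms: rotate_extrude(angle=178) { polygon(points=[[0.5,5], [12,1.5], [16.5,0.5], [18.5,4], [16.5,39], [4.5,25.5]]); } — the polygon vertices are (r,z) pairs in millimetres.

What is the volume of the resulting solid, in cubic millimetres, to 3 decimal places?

Volume = 14939.406 mm³

Profile (r,z), 6 vertices: (0.5,5) (12,1.5) (16.5,0.5) (18.5,4) (16.5,39) (4.5,25.5)
edge 0: (0.5,5)→(12,1.5)  cross = 0.5·1.5 − 12·5 = -59.2500; (r_i+r_j)·cross = 12.5·-59.2500 = -740.6250
edge 1: (12,1.5)→(16.5,0.5)  cross = 12·0.5 − 16.5·1.5 = -18.7500; (r_i+r_j)·cross = 28.5·-18.7500 = -534.3750
edge 2: (16.5,0.5)→(18.5,4)  cross = 16.5·4 − 18.5·0.5 = 56.7500; (r_i+r_j)·cross = 35·56.7500 = 1986.2500
edge 3: (18.5,4)→(16.5,39)  cross = 18.5·39 − 16.5·4 = 655.5000; (r_i+r_j)·cross = 35·655.5000 = 22942.5000
edge 4: (16.5,39)→(4.5,25.5)  cross = 16.5·25.5 − 4.5·39 = 245.2500; (r_i+r_j)·cross = 21·245.2500 = 5150.2500
edge 5: (4.5,25.5)→(0.5,5)  cross = 4.5·5 − 0.5·25.5 = 9.7500; (r_i+r_j)·cross = 5·9.7500 = 48.7500
Σcross = 889.2500 → A = |Σcross|/2 = 444.6250 mm²
Σ(r_i+r_j)·cross = 28852.7500 → first moment M = |Σ|/6 = 4808.7917
R_c = M/A = 4808.7917/444.6250 = 10.8154 mm
θ = 178° = 3.106686 rad
V = θ·R_c·A = 3.106686·10.8154·444.6250 = 14939.406 mm³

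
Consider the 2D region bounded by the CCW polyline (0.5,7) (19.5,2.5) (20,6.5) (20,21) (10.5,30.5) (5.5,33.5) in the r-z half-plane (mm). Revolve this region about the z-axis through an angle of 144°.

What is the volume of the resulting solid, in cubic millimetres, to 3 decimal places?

Volume = 11259.835 mm³

Profile (r,z), 6 vertices: (0.5,7) (19.5,2.5) (20,6.5) (20,21) (10.5,30.5) (5.5,33.5)
edge 0: (0.5,7)→(19.5,2.5)  cross = 0.5·2.5 − 19.5·7 = -135.2500; (r_i+r_j)·cross = 20·-135.2500 = -2705.0000
edge 1: (19.5,2.5)→(20,6.5)  cross = 19.5·6.5 − 20·2.5 = 76.7500; (r_i+r_j)·cross = 39.5·76.7500 = 3031.6250
edge 2: (20,6.5)→(20,21)  cross = 20·21 − 20·6.5 = 290.0000; (r_i+r_j)·cross = 40·290.0000 = 11600.0000
edge 3: (20,21)→(10.5,30.5)  cross = 20·30.5 − 10.5·21 = 389.5000; (r_i+r_j)·cross = 30.5·389.5000 = 11879.7500
edge 4: (10.5,30.5)→(5.5,33.5)  cross = 10.5·33.5 − 5.5·30.5 = 184.0000; (r_i+r_j)·cross = 16·184.0000 = 2944.0000
edge 5: (5.5,33.5)→(0.5,7)  cross = 5.5·7 − 0.5·33.5 = 21.7500; (r_i+r_j)·cross = 6·21.7500 = 130.5000
Σcross = 826.7500 → A = |Σcross|/2 = 413.3750 mm²
Σ(r_i+r_j)·cross = 26880.8750 → first moment M = |Σ|/6 = 4480.1458
R_c = M/A = 4480.1458/413.3750 = 10.8380 mm
θ = 144° = 2.513274 rad
V = θ·R_c·A = 2.513274·10.8380·413.3750 = 11259.835 mm³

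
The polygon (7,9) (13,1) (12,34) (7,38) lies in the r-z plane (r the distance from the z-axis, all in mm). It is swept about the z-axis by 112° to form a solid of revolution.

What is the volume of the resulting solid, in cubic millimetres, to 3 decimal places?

Profile (r,z), 4 vertices: (7,9) (13,1) (12,34) (7,38)
edge 0: (7,9)→(13,1)  cross = 7·1 − 13·9 = -110.0000; (r_i+r_j)·cross = 20·-110.0000 = -2200.0000
edge 1: (13,1)→(12,34)  cross = 13·34 − 12·1 = 430.0000; (r_i+r_j)·cross = 25·430.0000 = 10750.0000
edge 2: (12,34)→(7,38)  cross = 12·38 − 7·34 = 218.0000; (r_i+r_j)·cross = 19·218.0000 = 4142.0000
edge 3: (7,38)→(7,9)  cross = 7·9 − 7·38 = -203.0000; (r_i+r_j)·cross = 14·-203.0000 = -2842.0000
Σcross = 335.0000 → A = |Σcross|/2 = 167.5000 mm²
Σ(r_i+r_j)·cross = 9850.0000 → first moment M = |Σ|/6 = 1641.6667
R_c = M/A = 1641.6667/167.5000 = 9.8010 mm
θ = 112° = 1.954769 rad
V = θ·R_c·A = 1.954769·9.8010·167.5000 = 3209.079 mm³

Volume = 3209.079 mm³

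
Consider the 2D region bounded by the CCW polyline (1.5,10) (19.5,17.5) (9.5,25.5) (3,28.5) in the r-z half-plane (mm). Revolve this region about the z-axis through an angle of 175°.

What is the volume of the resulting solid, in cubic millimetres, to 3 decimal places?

Volume = 4289.292 mm³

Profile (r,z), 4 vertices: (1.5,10) (19.5,17.5) (9.5,25.5) (3,28.5)
edge 0: (1.5,10)→(19.5,17.5)  cross = 1.5·17.5 − 19.5·10 = -168.7500; (r_i+r_j)·cross = 21·-168.7500 = -3543.7500
edge 1: (19.5,17.5)→(9.5,25.5)  cross = 19.5·25.5 − 9.5·17.5 = 331.0000; (r_i+r_j)·cross = 29·331.0000 = 9599.0000
edge 2: (9.5,25.5)→(3,28.5)  cross = 9.5·28.5 − 3·25.5 = 194.2500; (r_i+r_j)·cross = 12.5·194.2500 = 2428.1250
edge 3: (3,28.5)→(1.5,10)  cross = 3·10 − 1.5·28.5 = -12.7500; (r_i+r_j)·cross = 4.5·-12.7500 = -57.3750
Σcross = 343.7500 → A = |Σcross|/2 = 171.8750 mm²
Σ(r_i+r_j)·cross = 8426.0000 → first moment M = |Σ|/6 = 1404.3333
R_c = M/A = 1404.3333/171.8750 = 8.1707 mm
θ = 175° = 3.054326 rad
V = θ·R_c·A = 3.054326·8.1707·171.8750 = 4289.292 mm³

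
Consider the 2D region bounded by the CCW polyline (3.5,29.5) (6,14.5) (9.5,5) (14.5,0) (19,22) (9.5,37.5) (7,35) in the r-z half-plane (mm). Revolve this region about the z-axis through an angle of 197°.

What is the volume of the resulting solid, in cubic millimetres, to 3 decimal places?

Profile (r,z), 7 vertices: (3.5,29.5) (6,14.5) (9.5,5) (14.5,0) (19,22) (9.5,37.5) (7,35)
edge 0: (3.5,29.5)→(6,14.5)  cross = 3.5·14.5 − 6·29.5 = -126.2500; (r_i+r_j)·cross = 9.5·-126.2500 = -1199.3750
edge 1: (6,14.5)→(9.5,5)  cross = 6·5 − 9.5·14.5 = -107.7500; (r_i+r_j)·cross = 15.5·-107.7500 = -1670.1250
edge 2: (9.5,5)→(14.5,0)  cross = 9.5·0 − 14.5·5 = -72.5000; (r_i+r_j)·cross = 24·-72.5000 = -1740.0000
edge 3: (14.5,0)→(19,22)  cross = 14.5·22 − 19·0 = 319.0000; (r_i+r_j)·cross = 33.5·319.0000 = 10686.5000
edge 4: (19,22)→(9.5,37.5)  cross = 19·37.5 − 9.5·22 = 503.5000; (r_i+r_j)·cross = 28.5·503.5000 = 14349.7500
edge 5: (9.5,37.5)→(7,35)  cross = 9.5·35 − 7·37.5 = 70.0000; (r_i+r_j)·cross = 16.5·70.0000 = 1155.0000
edge 6: (7,35)→(3.5,29.5)  cross = 7·29.5 − 3.5·35 = 84.0000; (r_i+r_j)·cross = 10.5·84.0000 = 882.0000
Σcross = 670.0000 → A = |Σcross|/2 = 335.0000 mm²
Σ(r_i+r_j)·cross = 22463.7500 → first moment M = |Σ|/6 = 3743.9583
R_c = M/A = 3743.9583/335.0000 = 11.1760 mm
θ = 197° = 3.438299 rad
V = θ·R_c·A = 3.438299·11.1760·335.0000 = 12872.847 mm³

Volume = 12872.847 mm³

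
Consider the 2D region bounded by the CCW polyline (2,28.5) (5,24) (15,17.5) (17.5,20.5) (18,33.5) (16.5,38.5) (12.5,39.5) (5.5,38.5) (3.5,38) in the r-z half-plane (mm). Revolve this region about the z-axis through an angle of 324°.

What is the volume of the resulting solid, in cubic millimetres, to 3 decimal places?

Profile (r,z), 9 vertices: (2,28.5) (5,24) (15,17.5) (17.5,20.5) (18,33.5) (16.5,38.5) (12.5,39.5) (5.5,38.5) (3.5,38)
edge 0: (2,28.5)→(5,24)  cross = 2·24 − 5·28.5 = -94.5000; (r_i+r_j)·cross = 7·-94.5000 = -661.5000
edge 1: (5,24)→(15,17.5)  cross = 5·17.5 − 15·24 = -272.5000; (r_i+r_j)·cross = 20·-272.5000 = -5450.0000
edge 2: (15,17.5)→(17.5,20.5)  cross = 15·20.5 − 17.5·17.5 = 1.2500; (r_i+r_j)·cross = 32.5·1.2500 = 40.6250
edge 3: (17.5,20.5)→(18,33.5)  cross = 17.5·33.5 − 18·20.5 = 217.2500; (r_i+r_j)·cross = 35.5·217.2500 = 7712.3750
edge 4: (18,33.5)→(16.5,38.5)  cross = 18·38.5 − 16.5·33.5 = 140.2500; (r_i+r_j)·cross = 34.5·140.2500 = 4838.6250
edge 5: (16.5,38.5)→(12.5,39.5)  cross = 16.5·39.5 − 12.5·38.5 = 170.5000; (r_i+r_j)·cross = 29·170.5000 = 4944.5000
edge 6: (12.5,39.5)→(5.5,38.5)  cross = 12.5·38.5 − 5.5·39.5 = 264.0000; (r_i+r_j)·cross = 18·264.0000 = 4752.0000
edge 7: (5.5,38.5)→(3.5,38)  cross = 5.5·38 − 3.5·38.5 = 74.2500; (r_i+r_j)·cross = 9·74.2500 = 668.2500
edge 8: (3.5,38)→(2,28.5)  cross = 3.5·28.5 − 2·38 = 23.7500; (r_i+r_j)·cross = 5.5·23.7500 = 130.6250
Σcross = 524.2500 → A = |Σcross|/2 = 262.1250 mm²
Σ(r_i+r_j)·cross = 16975.5000 → first moment M = |Σ|/6 = 2829.2500
R_c = M/A = 2829.2500/262.1250 = 10.7935 mm
θ = 324° = 5.654867 rad
V = θ·R_c·A = 5.654867·10.7935·262.1250 = 15999.032 mm³

Volume = 15999.032 mm³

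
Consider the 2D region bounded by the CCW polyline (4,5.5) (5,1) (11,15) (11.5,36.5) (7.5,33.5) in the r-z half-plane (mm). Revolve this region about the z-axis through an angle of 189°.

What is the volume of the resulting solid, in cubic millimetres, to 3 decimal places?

Volume = 3857.729 mm³

Profile (r,z), 5 vertices: (4,5.5) (5,1) (11,15) (11.5,36.5) (7.5,33.5)
edge 0: (4,5.5)→(5,1)  cross = 4·1 − 5·5.5 = -23.5000; (r_i+r_j)·cross = 9·-23.5000 = -211.5000
edge 1: (5,1)→(11,15)  cross = 5·15 − 11·1 = 64.0000; (r_i+r_j)·cross = 16·64.0000 = 1024.0000
edge 2: (11,15)→(11.5,36.5)  cross = 11·36.5 − 11.5·15 = 229.0000; (r_i+r_j)·cross = 22.5·229.0000 = 5152.5000
edge 3: (11.5,36.5)→(7.5,33.5)  cross = 11.5·33.5 − 7.5·36.5 = 111.5000; (r_i+r_j)·cross = 19·111.5000 = 2118.5000
edge 4: (7.5,33.5)→(4,5.5)  cross = 7.5·5.5 − 4·33.5 = -92.7500; (r_i+r_j)·cross = 11.5·-92.7500 = -1066.6250
Σcross = 288.2500 → A = |Σcross|/2 = 144.1250 mm²
Σ(r_i+r_j)·cross = 7016.8750 → first moment M = |Σ|/6 = 1169.4792
R_c = M/A = 1169.4792/144.1250 = 8.1143 mm
θ = 189° = 3.298672 rad
V = θ·R_c·A = 3.298672·8.1143·144.1250 = 3857.729 mm³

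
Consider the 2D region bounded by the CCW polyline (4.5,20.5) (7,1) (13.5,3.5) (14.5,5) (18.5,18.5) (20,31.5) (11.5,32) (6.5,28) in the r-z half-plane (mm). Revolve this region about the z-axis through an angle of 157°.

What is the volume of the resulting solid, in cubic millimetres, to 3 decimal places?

Profile (r,z), 8 vertices: (4.5,20.5) (7,1) (13.5,3.5) (14.5,5) (18.5,18.5) (20,31.5) (11.5,32) (6.5,28)
edge 0: (4.5,20.5)→(7,1)  cross = 4.5·1 − 7·20.5 = -139.0000; (r_i+r_j)·cross = 11.5·-139.0000 = -1598.5000
edge 1: (7,1)→(13.5,3.5)  cross = 7·3.5 − 13.5·1 = 11.0000; (r_i+r_j)·cross = 20.5·11.0000 = 225.5000
edge 2: (13.5,3.5)→(14.5,5)  cross = 13.5·5 − 14.5·3.5 = 16.7500; (r_i+r_j)·cross = 28·16.7500 = 469.0000
edge 3: (14.5,5)→(18.5,18.5)  cross = 14.5·18.5 − 18.5·5 = 175.7500; (r_i+r_j)·cross = 33·175.7500 = 5799.7500
edge 4: (18.5,18.5)→(20,31.5)  cross = 18.5·31.5 − 20·18.5 = 212.7500; (r_i+r_j)·cross = 38.5·212.7500 = 8190.8750
edge 5: (20,31.5)→(11.5,32)  cross = 20·32 − 11.5·31.5 = 277.7500; (r_i+r_j)·cross = 31.5·277.7500 = 8749.1250
edge 6: (11.5,32)→(6.5,28)  cross = 11.5·28 − 6.5·32 = 114.0000; (r_i+r_j)·cross = 18·114.0000 = 2052.0000
edge 7: (6.5,28)→(4.5,20.5)  cross = 6.5·20.5 − 4.5·28 = 7.2500; (r_i+r_j)·cross = 11·7.2500 = 79.7500
Σcross = 676.2500 → A = |Σcross|/2 = 338.1250 mm²
Σ(r_i+r_j)·cross = 23967.5000 → first moment M = |Σ|/6 = 3994.5833
R_c = M/A = 3994.5833/338.1250 = 11.8139 mm
θ = 157° = 2.740167 rad
V = θ·R_c·A = 2.740167·11.8139·338.1250 = 10945.825 mm³

Volume = 10945.825 mm³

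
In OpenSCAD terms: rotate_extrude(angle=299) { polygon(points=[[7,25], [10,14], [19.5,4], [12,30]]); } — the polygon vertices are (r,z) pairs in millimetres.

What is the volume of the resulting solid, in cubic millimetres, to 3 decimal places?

Profile (r,z), 4 vertices: (7,25) (10,14) (19.5,4) (12,30)
edge 0: (7,25)→(10,14)  cross = 7·14 − 10·25 = -152.0000; (r_i+r_j)·cross = 17·-152.0000 = -2584.0000
edge 1: (10,14)→(19.5,4)  cross = 10·4 − 19.5·14 = -233.0000; (r_i+r_j)·cross = 29.5·-233.0000 = -6873.5000
edge 2: (19.5,4)→(12,30)  cross = 19.5·30 − 12·4 = 537.0000; (r_i+r_j)·cross = 31.5·537.0000 = 16915.5000
edge 3: (12,30)→(7,25)  cross = 12·25 − 7·30 = 90.0000; (r_i+r_j)·cross = 19·90.0000 = 1710.0000
Σcross = 242.0000 → A = |Σcross|/2 = 121.0000 mm²
Σ(r_i+r_j)·cross = 9168.0000 → first moment M = |Σ|/6 = 1528.0000
R_c = M/A = 1528.0000/121.0000 = 12.6281 mm
θ = 299° = 5.218534 rad
V = θ·R_c·A = 5.218534·12.6281·121.0000 = 7973.921 mm³

Volume = 7973.921 mm³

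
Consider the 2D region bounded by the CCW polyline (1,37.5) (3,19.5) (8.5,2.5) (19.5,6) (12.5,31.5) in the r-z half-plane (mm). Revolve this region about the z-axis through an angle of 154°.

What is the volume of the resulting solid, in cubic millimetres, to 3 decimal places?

Volume = 9420.764 mm³

Profile (r,z), 5 vertices: (1,37.5) (3,19.5) (8.5,2.5) (19.5,6) (12.5,31.5)
edge 0: (1,37.5)→(3,19.5)  cross = 1·19.5 − 3·37.5 = -93.0000; (r_i+r_j)·cross = 4·-93.0000 = -372.0000
edge 1: (3,19.5)→(8.5,2.5)  cross = 3·2.5 − 8.5·19.5 = -158.2500; (r_i+r_j)·cross = 11.5·-158.2500 = -1819.8750
edge 2: (8.5,2.5)→(19.5,6)  cross = 8.5·6 − 19.5·2.5 = 2.2500; (r_i+r_j)·cross = 28·2.2500 = 63.0000
edge 3: (19.5,6)→(12.5,31.5)  cross = 19.5·31.5 − 12.5·6 = 539.2500; (r_i+r_j)·cross = 32·539.2500 = 17256.0000
edge 4: (12.5,31.5)→(1,37.5)  cross = 12.5·37.5 − 1·31.5 = 437.2500; (r_i+r_j)·cross = 13.5·437.2500 = 5902.8750
Σcross = 727.5000 → A = |Σcross|/2 = 363.7500 mm²
Σ(r_i+r_j)·cross = 21030.0000 → first moment M = |Σ|/6 = 3505.0000
R_c = M/A = 3505.0000/363.7500 = 9.6357 mm
θ = 154° = 2.687807 rad
V = θ·R_c·A = 2.687807·9.6357·363.7500 = 9420.764 mm³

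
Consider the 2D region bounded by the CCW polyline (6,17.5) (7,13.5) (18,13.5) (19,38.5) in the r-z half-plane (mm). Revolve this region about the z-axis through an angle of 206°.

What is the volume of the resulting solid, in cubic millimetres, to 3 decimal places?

Profile (r,z), 4 vertices: (6,17.5) (7,13.5) (18,13.5) (19,38.5)
edge 0: (6,17.5)→(7,13.5)  cross = 6·13.5 − 7·17.5 = -41.5000; (r_i+r_j)·cross = 13·-41.5000 = -539.5000
edge 1: (7,13.5)→(18,13.5)  cross = 7·13.5 − 18·13.5 = -148.5000; (r_i+r_j)·cross = 25·-148.5000 = -3712.5000
edge 2: (18,13.5)→(19,38.5)  cross = 18·38.5 − 19·13.5 = 436.5000; (r_i+r_j)·cross = 37·436.5000 = 16150.5000
edge 3: (19,38.5)→(6,17.5)  cross = 19·17.5 − 6·38.5 = 101.5000; (r_i+r_j)·cross = 25·101.5000 = 2537.5000
Σcross = 348.0000 → A = |Σcross|/2 = 174.0000 mm²
Σ(r_i+r_j)·cross = 14436.0000 → first moment M = |Σ|/6 = 2406.0000
R_c = M/A = 2406.0000/174.0000 = 13.8276 mm
θ = 206° = 3.595378 rad
V = θ·R_c·A = 3.595378·13.8276·174.0000 = 8650.480 mm³

Volume = 8650.480 mm³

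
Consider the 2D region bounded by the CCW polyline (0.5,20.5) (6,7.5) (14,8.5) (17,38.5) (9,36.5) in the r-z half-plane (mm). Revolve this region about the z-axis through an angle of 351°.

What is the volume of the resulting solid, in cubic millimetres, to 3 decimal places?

Volume = 19478.719 mm³

Profile (r,z), 5 vertices: (0.5,20.5) (6,7.5) (14,8.5) (17,38.5) (9,36.5)
edge 0: (0.5,20.5)→(6,7.5)  cross = 0.5·7.5 − 6·20.5 = -119.2500; (r_i+r_j)·cross = 6.5·-119.2500 = -775.1250
edge 1: (6,7.5)→(14,8.5)  cross = 6·8.5 − 14·7.5 = -54.0000; (r_i+r_j)·cross = 20·-54.0000 = -1080.0000
edge 2: (14,8.5)→(17,38.5)  cross = 14·38.5 − 17·8.5 = 394.5000; (r_i+r_j)·cross = 31·394.5000 = 12229.5000
edge 3: (17,38.5)→(9,36.5)  cross = 17·36.5 − 9·38.5 = 274.0000; (r_i+r_j)·cross = 26·274.0000 = 7124.0000
edge 4: (9,36.5)→(0.5,20.5)  cross = 9·20.5 − 0.5·36.5 = 166.2500; (r_i+r_j)·cross = 9.5·166.2500 = 1579.3750
Σcross = 661.5000 → A = |Σcross|/2 = 330.7500 mm²
Σ(r_i+r_j)·cross = 19077.7500 → first moment M = |Σ|/6 = 3179.6250
R_c = M/A = 3179.6250/330.7500 = 9.6134 mm
θ = 351° = 6.126106 rad
V = θ·R_c·A = 6.126106·9.6134·330.7500 = 19478.719 mm³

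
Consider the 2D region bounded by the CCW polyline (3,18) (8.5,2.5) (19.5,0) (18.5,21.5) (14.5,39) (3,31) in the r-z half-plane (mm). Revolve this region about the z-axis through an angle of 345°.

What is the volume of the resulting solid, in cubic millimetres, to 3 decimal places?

Volume = 32113.807 mm³

Profile (r,z), 6 vertices: (3,18) (8.5,2.5) (19.5,0) (18.5,21.5) (14.5,39) (3,31)
edge 0: (3,18)→(8.5,2.5)  cross = 3·2.5 − 8.5·18 = -145.5000; (r_i+r_j)·cross = 11.5·-145.5000 = -1673.2500
edge 1: (8.5,2.5)→(19.5,0)  cross = 8.5·0 − 19.5·2.5 = -48.7500; (r_i+r_j)·cross = 28·-48.7500 = -1365.0000
edge 2: (19.5,0)→(18.5,21.5)  cross = 19.5·21.5 − 18.5·0 = 419.2500; (r_i+r_j)·cross = 38·419.2500 = 15931.5000
edge 3: (18.5,21.5)→(14.5,39)  cross = 18.5·39 − 14.5·21.5 = 409.7500; (r_i+r_j)·cross = 33·409.7500 = 13521.7500
edge 4: (14.5,39)→(3,31)  cross = 14.5·31 − 3·39 = 332.5000; (r_i+r_j)·cross = 17.5·332.5000 = 5818.7500
edge 5: (3,31)→(3,18)  cross = 3·18 − 3·31 = -39.0000; (r_i+r_j)·cross = 6·-39.0000 = -234.0000
Σcross = 928.2500 → A = |Σcross|/2 = 464.1250 mm²
Σ(r_i+r_j)·cross = 31999.7500 → first moment M = |Σ|/6 = 5333.2917
R_c = M/A = 5333.2917/464.1250 = 11.4911 mm
θ = 345° = 6.021386 rad
V = θ·R_c·A = 6.021386·11.4911·464.1250 = 32113.807 mm³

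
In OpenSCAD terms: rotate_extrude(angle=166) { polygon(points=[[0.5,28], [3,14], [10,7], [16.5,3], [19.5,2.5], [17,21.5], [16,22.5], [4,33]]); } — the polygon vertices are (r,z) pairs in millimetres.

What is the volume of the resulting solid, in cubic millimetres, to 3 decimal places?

Volume = 9420.095 mm³

Profile (r,z), 8 vertices: (0.5,28) (3,14) (10,7) (16.5,3) (19.5,2.5) (17,21.5) (16,22.5) (4,33)
edge 0: (0.5,28)→(3,14)  cross = 0.5·14 − 3·28 = -77.0000; (r_i+r_j)·cross = 3.5·-77.0000 = -269.5000
edge 1: (3,14)→(10,7)  cross = 3·7 − 10·14 = -119.0000; (r_i+r_j)·cross = 13·-119.0000 = -1547.0000
edge 2: (10,7)→(16.5,3)  cross = 10·3 − 16.5·7 = -85.5000; (r_i+r_j)·cross = 26.5·-85.5000 = -2265.7500
edge 3: (16.5,3)→(19.5,2.5)  cross = 16.5·2.5 − 19.5·3 = -17.2500; (r_i+r_j)·cross = 36·-17.2500 = -621.0000
edge 4: (19.5,2.5)→(17,21.5)  cross = 19.5·21.5 − 17·2.5 = 376.7500; (r_i+r_j)·cross = 36.5·376.7500 = 13751.3750
edge 5: (17,21.5)→(16,22.5)  cross = 17·22.5 − 16·21.5 = 38.5000; (r_i+r_j)·cross = 33·38.5000 = 1270.5000
edge 6: (16,22.5)→(4,33)  cross = 16·33 − 4·22.5 = 438.0000; (r_i+r_j)·cross = 20·438.0000 = 8760.0000
edge 7: (4,33)→(0.5,28)  cross = 4·28 − 0.5·33 = 95.5000; (r_i+r_j)·cross = 4.5·95.5000 = 429.7500
Σcross = 650.0000 → A = |Σcross|/2 = 325.0000 mm²
Σ(r_i+r_j)·cross = 19508.3750 → first moment M = |Σ|/6 = 3251.3958
R_c = M/A = 3251.3958/325.0000 = 10.0043 mm
θ = 166° = 2.897247 rad
V = θ·R_c·A = 2.897247·10.0043·325.0000 = 9420.095 mm³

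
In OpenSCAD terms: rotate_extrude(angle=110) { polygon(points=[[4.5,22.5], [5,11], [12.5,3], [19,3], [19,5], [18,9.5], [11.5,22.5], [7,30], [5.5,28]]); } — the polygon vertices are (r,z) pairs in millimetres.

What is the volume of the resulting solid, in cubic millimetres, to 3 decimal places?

Volume = 4477.879 mm³

Profile (r,z), 9 vertices: (4.5,22.5) (5,11) (12.5,3) (19,3) (19,5) (18,9.5) (11.5,22.5) (7,30) (5.5,28)
edge 0: (4.5,22.5)→(5,11)  cross = 4.5·11 − 5·22.5 = -63.0000; (r_i+r_j)·cross = 9.5·-63.0000 = -598.5000
edge 1: (5,11)→(12.5,3)  cross = 5·3 − 12.5·11 = -122.5000; (r_i+r_j)·cross = 17.5·-122.5000 = -2143.7500
edge 2: (12.5,3)→(19,3)  cross = 12.5·3 − 19·3 = -19.5000; (r_i+r_j)·cross = 31.5·-19.5000 = -614.2500
edge 3: (19,3)→(19,5)  cross = 19·5 − 19·3 = 38.0000; (r_i+r_j)·cross = 38·38.0000 = 1444.0000
edge 4: (19,5)→(18,9.5)  cross = 19·9.5 − 18·5 = 90.5000; (r_i+r_j)·cross = 37·90.5000 = 3348.5000
edge 5: (18,9.5)→(11.5,22.5)  cross = 18·22.5 − 11.5·9.5 = 295.7500; (r_i+r_j)·cross = 29.5·295.7500 = 8724.6250
edge 6: (11.5,22.5)→(7,30)  cross = 11.5·30 − 7·22.5 = 187.5000; (r_i+r_j)·cross = 18.5·187.5000 = 3468.7500
edge 7: (7,30)→(5.5,28)  cross = 7·28 − 5.5·30 = 31.0000; (r_i+r_j)·cross = 12.5·31.0000 = 387.5000
edge 8: (5.5,28)→(4.5,22.5)  cross = 5.5·22.5 − 4.5·28 = -2.2500; (r_i+r_j)·cross = 10·-2.2500 = -22.5000
Σcross = 435.5000 → A = |Σcross|/2 = 217.7500 mm²
Σ(r_i+r_j)·cross = 13994.3750 → first moment M = |Σ|/6 = 2332.3958
R_c = M/A = 2332.3958/217.7500 = 10.7113 mm
θ = 110° = 1.919862 rad
V = θ·R_c·A = 1.919862·10.7113·217.7500 = 4477.879 mm³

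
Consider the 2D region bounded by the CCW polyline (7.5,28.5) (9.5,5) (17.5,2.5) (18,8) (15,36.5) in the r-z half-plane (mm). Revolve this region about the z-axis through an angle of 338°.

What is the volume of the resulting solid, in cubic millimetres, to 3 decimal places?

Volume = 18549.460 mm³

Profile (r,z), 5 vertices: (7.5,28.5) (9.5,5) (17.5,2.5) (18,8) (15,36.5)
edge 0: (7.5,28.5)→(9.5,5)  cross = 7.5·5 − 9.5·28.5 = -233.2500; (r_i+r_j)·cross = 17·-233.2500 = -3965.2500
edge 1: (9.5,5)→(17.5,2.5)  cross = 9.5·2.5 − 17.5·5 = -63.7500; (r_i+r_j)·cross = 27·-63.7500 = -1721.2500
edge 2: (17.5,2.5)→(18,8)  cross = 17.5·8 − 18·2.5 = 95.0000; (r_i+r_j)·cross = 35.5·95.0000 = 3372.5000
edge 3: (18,8)→(15,36.5)  cross = 18·36.5 − 15·8 = 537.0000; (r_i+r_j)·cross = 33·537.0000 = 17721.0000
edge 4: (15,36.5)→(7.5,28.5)  cross = 15·28.5 − 7.5·36.5 = 153.7500; (r_i+r_j)·cross = 22.5·153.7500 = 3459.3750
Σcross = 488.7500 → A = |Σcross|/2 = 244.3750 mm²
Σ(r_i+r_j)·cross = 18866.3750 → first moment M = |Σ|/6 = 3144.3958
R_c = M/A = 3144.3958/244.3750 = 12.8671 mm
θ = 338° = 5.899213 rad
V = θ·R_c·A = 5.899213·12.8671·244.3750 = 18549.460 mm³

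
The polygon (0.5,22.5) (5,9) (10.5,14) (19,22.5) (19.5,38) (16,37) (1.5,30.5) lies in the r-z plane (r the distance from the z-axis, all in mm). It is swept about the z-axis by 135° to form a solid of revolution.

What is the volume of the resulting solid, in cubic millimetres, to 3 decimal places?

Volume = 8124.453 mm³

Profile (r,z), 7 vertices: (0.5,22.5) (5,9) (10.5,14) (19,22.5) (19.5,38) (16,37) (1.5,30.5)
edge 0: (0.5,22.5)→(5,9)  cross = 0.5·9 − 5·22.5 = -108.0000; (r_i+r_j)·cross = 5.5·-108.0000 = -594.0000
edge 1: (5,9)→(10.5,14)  cross = 5·14 − 10.5·9 = -24.5000; (r_i+r_j)·cross = 15.5·-24.5000 = -379.7500
edge 2: (10.5,14)→(19,22.5)  cross = 10.5·22.5 − 19·14 = -29.7500; (r_i+r_j)·cross = 29.5·-29.7500 = -877.6250
edge 3: (19,22.5)→(19.5,38)  cross = 19·38 − 19.5·22.5 = 283.2500; (r_i+r_j)·cross = 38.5·283.2500 = 10905.1250
edge 4: (19.5,38)→(16,37)  cross = 19.5·37 − 16·38 = 113.5000; (r_i+r_j)·cross = 35.5·113.5000 = 4029.2500
edge 5: (16,37)→(1.5,30.5)  cross = 16·30.5 − 1.5·37 = 432.5000; (r_i+r_j)·cross = 17.5·432.5000 = 7568.7500
edge 6: (1.5,30.5)→(0.5,22.5)  cross = 1.5·22.5 − 0.5·30.5 = 18.5000; (r_i+r_j)·cross = 2·18.5000 = 37.0000
Σcross = 685.5000 → A = |Σcross|/2 = 342.7500 mm²
Σ(r_i+r_j)·cross = 20688.7500 → first moment M = |Σ|/6 = 3448.1250
R_c = M/A = 3448.1250/342.7500 = 10.0602 mm
θ = 135° = 2.356194 rad
V = θ·R_c·A = 2.356194·10.0602·342.7500 = 8124.453 mm³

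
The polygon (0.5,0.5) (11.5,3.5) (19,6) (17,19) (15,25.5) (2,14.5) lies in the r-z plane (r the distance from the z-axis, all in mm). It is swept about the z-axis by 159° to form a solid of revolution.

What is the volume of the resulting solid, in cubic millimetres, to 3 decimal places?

Volume = 7825.303 mm³

Profile (r,z), 6 vertices: (0.5,0.5) (11.5,3.5) (19,6) (17,19) (15,25.5) (2,14.5)
edge 0: (0.5,0.5)→(11.5,3.5)  cross = 0.5·3.5 − 11.5·0.5 = -4.0000; (r_i+r_j)·cross = 12·-4.0000 = -48.0000
edge 1: (11.5,3.5)→(19,6)  cross = 11.5·6 − 19·3.5 = 2.5000; (r_i+r_j)·cross = 30.5·2.5000 = 76.2500
edge 2: (19,6)→(17,19)  cross = 19·19 − 17·6 = 259.0000; (r_i+r_j)·cross = 36·259.0000 = 9324.0000
edge 3: (17,19)→(15,25.5)  cross = 17·25.5 − 15·19 = 148.5000; (r_i+r_j)·cross = 32·148.5000 = 4752.0000
edge 4: (15,25.5)→(2,14.5)  cross = 15·14.5 − 2·25.5 = 166.5000; (r_i+r_j)·cross = 17·166.5000 = 2830.5000
edge 5: (2,14.5)→(0.5,0.5)  cross = 2·0.5 − 0.5·14.5 = -6.2500; (r_i+r_j)·cross = 2.5·-6.2500 = -15.6250
Σcross = 566.2500 → A = |Σcross|/2 = 283.1250 mm²
Σ(r_i+r_j)·cross = 16919.1250 → first moment M = |Σ|/6 = 2819.8542
R_c = M/A = 2819.8542/283.1250 = 9.9597 mm
θ = 159° = 2.775074 rad
V = θ·R_c·A = 2.775074·9.9597·283.1250 = 7825.303 mm³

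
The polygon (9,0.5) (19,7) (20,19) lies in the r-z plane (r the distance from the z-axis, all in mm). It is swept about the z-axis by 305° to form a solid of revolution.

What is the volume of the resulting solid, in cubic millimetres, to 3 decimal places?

Profile (r,z), 3 vertices: (9,0.5) (19,7) (20,19)
edge 0: (9,0.5)→(19,7)  cross = 9·7 − 19·0.5 = 53.5000; (r_i+r_j)·cross = 28·53.5000 = 1498.0000
edge 1: (19,7)→(20,19)  cross = 19·19 − 20·7 = 221.0000; (r_i+r_j)·cross = 39·221.0000 = 8619.0000
edge 2: (20,19)→(9,0.5)  cross = 20·0.5 − 9·19 = -161.0000; (r_i+r_j)·cross = 29·-161.0000 = -4669.0000
Σcross = 113.5000 → A = |Σcross|/2 = 56.7500 mm²
Σ(r_i+r_j)·cross = 5448.0000 → first moment M = |Σ|/6 = 908.0000
R_c = M/A = 908.0000/56.7500 = 16.0000 mm
θ = 305° = 5.323254 rad
V = θ·R_c·A = 5.323254·16.0000·56.7500 = 4833.515 mm³

Volume = 4833.515 mm³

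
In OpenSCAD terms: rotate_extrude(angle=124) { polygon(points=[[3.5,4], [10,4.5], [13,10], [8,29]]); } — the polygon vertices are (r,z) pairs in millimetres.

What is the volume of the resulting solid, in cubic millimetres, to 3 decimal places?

Profile (r,z), 4 vertices: (3.5,4) (10,4.5) (13,10) (8,29)
edge 0: (3.5,4)→(10,4.5)  cross = 3.5·4.5 − 10·4 = -24.2500; (r_i+r_j)·cross = 13.5·-24.2500 = -327.3750
edge 1: (10,4.5)→(13,10)  cross = 10·10 − 13·4.5 = 41.5000; (r_i+r_j)·cross = 23·41.5000 = 954.5000
edge 2: (13,10)→(8,29)  cross = 13·29 − 8·10 = 297.0000; (r_i+r_j)·cross = 21·297.0000 = 6237.0000
edge 3: (8,29)→(3.5,4)  cross = 8·4 − 3.5·29 = -69.5000; (r_i+r_j)·cross = 11.5·-69.5000 = -799.2500
Σcross = 244.7500 → A = |Σcross|/2 = 122.3750 mm²
Σ(r_i+r_j)·cross = 6064.8750 → first moment M = |Σ|/6 = 1010.8125
R_c = M/A = 1010.8125/122.3750 = 8.2600 mm
θ = 124° = 2.164208 rad
V = θ·R_c·A = 2.164208·8.2600·122.3750 = 2187.609 mm³

Volume = 2187.609 mm³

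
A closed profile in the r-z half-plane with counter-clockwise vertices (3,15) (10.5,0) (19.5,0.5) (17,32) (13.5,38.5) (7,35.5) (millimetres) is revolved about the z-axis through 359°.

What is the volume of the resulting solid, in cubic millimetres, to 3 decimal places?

Volume = 32966.235 mm³

Profile (r,z), 6 vertices: (3,15) (10.5,0) (19.5,0.5) (17,32) (13.5,38.5) (7,35.5)
edge 0: (3,15)→(10.5,0)  cross = 3·0 − 10.5·15 = -157.5000; (r_i+r_j)·cross = 13.5·-157.5000 = -2126.2500
edge 1: (10.5,0)→(19.5,0.5)  cross = 10.5·0.5 − 19.5·0 = 5.2500; (r_i+r_j)·cross = 30·5.2500 = 157.5000
edge 2: (19.5,0.5)→(17,32)  cross = 19.5·32 − 17·0.5 = 615.5000; (r_i+r_j)·cross = 36.5·615.5000 = 22465.7500
edge 3: (17,32)→(13.5,38.5)  cross = 17·38.5 − 13.5·32 = 222.5000; (r_i+r_j)·cross = 30.5·222.5000 = 6786.2500
edge 4: (13.5,38.5)→(7,35.5)  cross = 13.5·35.5 − 7·38.5 = 209.7500; (r_i+r_j)·cross = 20.5·209.7500 = 4299.8750
edge 5: (7,35.5)→(3,15)  cross = 7·15 − 3·35.5 = -1.5000; (r_i+r_j)·cross = 10·-1.5000 = -15.0000
Σcross = 894.0000 → A = |Σcross|/2 = 447.0000 mm²
Σ(r_i+r_j)·cross = 31568.1250 → first moment M = |Σ|/6 = 5261.3542
R_c = M/A = 5261.3542/447.0000 = 11.7704 mm
θ = 359° = 6.265732 rad
V = θ·R_c·A = 6.265732·11.7704·447.0000 = 32966.235 mm³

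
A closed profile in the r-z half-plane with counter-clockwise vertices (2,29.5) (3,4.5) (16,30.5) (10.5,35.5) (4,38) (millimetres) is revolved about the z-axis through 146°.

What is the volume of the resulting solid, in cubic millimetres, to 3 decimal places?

Volume = 4466.483 mm³

Profile (r,z), 5 vertices: (2,29.5) (3,4.5) (16,30.5) (10.5,35.5) (4,38)
edge 0: (2,29.5)→(3,4.5)  cross = 2·4.5 − 3·29.5 = -79.5000; (r_i+r_j)·cross = 5·-79.5000 = -397.5000
edge 1: (3,4.5)→(16,30.5)  cross = 3·30.5 − 16·4.5 = 19.5000; (r_i+r_j)·cross = 19·19.5000 = 370.5000
edge 2: (16,30.5)→(10.5,35.5)  cross = 16·35.5 − 10.5·30.5 = 247.7500; (r_i+r_j)·cross = 26.5·247.7500 = 6565.3750
edge 3: (10.5,35.5)→(4,38)  cross = 10.5·38 − 4·35.5 = 257.0000; (r_i+r_j)·cross = 14.5·257.0000 = 3726.5000
edge 4: (4,38)→(2,29.5)  cross = 4·29.5 − 2·38 = 42.0000; (r_i+r_j)·cross = 6·42.0000 = 252.0000
Σcross = 486.7500 → A = |Σcross|/2 = 243.3750 mm²
Σ(r_i+r_j)·cross = 10516.8750 → first moment M = |Σ|/6 = 1752.8125
R_c = M/A = 1752.8125/243.3750 = 7.2021 mm
θ = 146° = 2.548181 rad
V = θ·R_c·A = 2.548181·7.2021·243.3750 = 4466.483 mm³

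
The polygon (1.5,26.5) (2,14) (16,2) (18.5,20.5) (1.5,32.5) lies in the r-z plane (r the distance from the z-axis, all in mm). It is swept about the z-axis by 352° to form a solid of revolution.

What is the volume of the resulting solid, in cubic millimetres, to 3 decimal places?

Profile (r,z), 5 vertices: (1.5,26.5) (2,14) (16,2) (18.5,20.5) (1.5,32.5)
edge 0: (1.5,26.5)→(2,14)  cross = 1.5·14 − 2·26.5 = -32.0000; (r_i+r_j)·cross = 3.5·-32.0000 = -112.0000
edge 1: (2,14)→(16,2)  cross = 2·2 − 16·14 = -220.0000; (r_i+r_j)·cross = 18·-220.0000 = -3960.0000
edge 2: (16,2)→(18.5,20.5)  cross = 16·20.5 − 18.5·2 = 291.0000; (r_i+r_j)·cross = 34.5·291.0000 = 10039.5000
edge 3: (18.5,20.5)→(1.5,32.5)  cross = 18.5·32.5 − 1.5·20.5 = 570.5000; (r_i+r_j)·cross = 20·570.5000 = 11410.0000
edge 4: (1.5,32.5)→(1.5,26.5)  cross = 1.5·26.5 − 1.5·32.5 = -9.0000; (r_i+r_j)·cross = 3·-9.0000 = -27.0000
Σcross = 600.5000 → A = |Σcross|/2 = 300.2500 mm²
Σ(r_i+r_j)·cross = 17350.5000 → first moment M = |Σ|/6 = 2891.7500
R_c = M/A = 2891.7500/300.2500 = 9.6311 mm
θ = 352° = 6.143559 rad
V = θ·R_c·A = 6.143559·9.6311·300.2500 = 17765.637 mm³

Volume = 17765.637 mm³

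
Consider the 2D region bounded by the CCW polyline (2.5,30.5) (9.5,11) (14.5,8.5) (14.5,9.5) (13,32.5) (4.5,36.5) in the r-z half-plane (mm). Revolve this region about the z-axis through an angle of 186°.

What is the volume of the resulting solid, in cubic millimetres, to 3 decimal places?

Volume = 5958.606 mm³

Profile (r,z), 6 vertices: (2.5,30.5) (9.5,11) (14.5,8.5) (14.5,9.5) (13,32.5) (4.5,36.5)
edge 0: (2.5,30.5)→(9.5,11)  cross = 2.5·11 − 9.5·30.5 = -262.2500; (r_i+r_j)·cross = 12·-262.2500 = -3147.0000
edge 1: (9.5,11)→(14.5,8.5)  cross = 9.5·8.5 − 14.5·11 = -78.7500; (r_i+r_j)·cross = 24·-78.7500 = -1890.0000
edge 2: (14.5,8.5)→(14.5,9.5)  cross = 14.5·9.5 − 14.5·8.5 = 14.5000; (r_i+r_j)·cross = 29·14.5000 = 420.5000
edge 3: (14.5,9.5)→(13,32.5)  cross = 14.5·32.5 − 13·9.5 = 347.7500; (r_i+r_j)·cross = 27.5·347.7500 = 9563.1250
edge 4: (13,32.5)→(4.5,36.5)  cross = 13·36.5 − 4.5·32.5 = 328.2500; (r_i+r_j)·cross = 17.5·328.2500 = 5744.3750
edge 5: (4.5,36.5)→(2.5,30.5)  cross = 4.5·30.5 − 2.5·36.5 = 46.0000; (r_i+r_j)·cross = 7·46.0000 = 322.0000
Σcross = 395.5000 → A = |Σcross|/2 = 197.7500 mm²
Σ(r_i+r_j)·cross = 11013.0000 → first moment M = |Σ|/6 = 1835.5000
R_c = M/A = 1835.5000/197.7500 = 9.2819 mm
θ = 186° = 3.246312 rad
V = θ·R_c·A = 3.246312·9.2819·197.7500 = 5958.606 mm³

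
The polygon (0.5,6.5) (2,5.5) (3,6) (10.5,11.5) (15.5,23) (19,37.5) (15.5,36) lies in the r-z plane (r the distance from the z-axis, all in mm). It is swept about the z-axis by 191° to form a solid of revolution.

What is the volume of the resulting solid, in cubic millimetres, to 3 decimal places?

Profile (r,z), 7 vertices: (0.5,6.5) (2,5.5) (3,6) (10.5,11.5) (15.5,23) (19,37.5) (15.5,36)
edge 0: (0.5,6.5)→(2,5.5)  cross = 0.5·5.5 − 2·6.5 = -10.2500; (r_i+r_j)·cross = 2.5·-10.2500 = -25.6250
edge 1: (2,5.5)→(3,6)  cross = 2·6 − 3·5.5 = -4.5000; (r_i+r_j)·cross = 5·-4.5000 = -22.5000
edge 2: (3,6)→(10.5,11.5)  cross = 3·11.5 − 10.5·6 = -28.5000; (r_i+r_j)·cross = 13.5·-28.5000 = -384.7500
edge 3: (10.5,11.5)→(15.5,23)  cross = 10.5·23 − 15.5·11.5 = 63.2500; (r_i+r_j)·cross = 26·63.2500 = 1644.5000
edge 4: (15.5,23)→(19,37.5)  cross = 15.5·37.5 − 19·23 = 144.2500; (r_i+r_j)·cross = 34.5·144.2500 = 4976.6250
edge 5: (19,37.5)→(15.5,36)  cross = 19·36 − 15.5·37.5 = 102.7500; (r_i+r_j)·cross = 34.5·102.7500 = 3544.8750
edge 6: (15.5,36)→(0.5,6.5)  cross = 15.5·6.5 − 0.5·36 = 82.7500; (r_i+r_j)·cross = 16·82.7500 = 1324.0000
Σcross = 349.7500 → A = |Σcross|/2 = 174.8750 mm²
Σ(r_i+r_j)·cross = 11057.1250 → first moment M = |Σ|/6 = 1842.8542
R_c = M/A = 1842.8542/174.8750 = 10.5381 mm
θ = 191° = 3.333579 rad
V = θ·R_c·A = 3.333579·10.5381·174.8750 = 6143.300 mm³

Volume = 6143.300 mm³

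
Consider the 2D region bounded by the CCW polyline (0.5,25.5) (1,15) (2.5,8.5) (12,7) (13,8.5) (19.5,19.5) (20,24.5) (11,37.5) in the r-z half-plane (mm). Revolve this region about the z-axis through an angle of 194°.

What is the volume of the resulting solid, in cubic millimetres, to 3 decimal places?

Profile (r,z), 8 vertices: (0.5,25.5) (1,15) (2.5,8.5) (12,7) (13,8.5) (19.5,19.5) (20,24.5) (11,37.5)
edge 0: (0.5,25.5)→(1,15)  cross = 0.5·15 − 1·25.5 = -18.0000; (r_i+r_j)·cross = 1.5·-18.0000 = -27.0000
edge 1: (1,15)→(2.5,8.5)  cross = 1·8.5 − 2.5·15 = -29.0000; (r_i+r_j)·cross = 3.5·-29.0000 = -101.5000
edge 2: (2.5,8.5)→(12,7)  cross = 2.5·7 − 12·8.5 = -84.5000; (r_i+r_j)·cross = 14.5·-84.5000 = -1225.2500
edge 3: (12,7)→(13,8.5)  cross = 12·8.5 − 13·7 = 11.0000; (r_i+r_j)·cross = 25·11.0000 = 275.0000
edge 4: (13,8.5)→(19.5,19.5)  cross = 13·19.5 − 19.5·8.5 = 87.7500; (r_i+r_j)·cross = 32.5·87.7500 = 2851.8750
edge 5: (19.5,19.5)→(20,24.5)  cross = 19.5·24.5 − 20·19.5 = 87.7500; (r_i+r_j)·cross = 39.5·87.7500 = 3466.1250
edge 6: (20,24.5)→(11,37.5)  cross = 20·37.5 − 11·24.5 = 480.5000; (r_i+r_j)·cross = 31·480.5000 = 14895.5000
edge 7: (11,37.5)→(0.5,25.5)  cross = 11·25.5 − 0.5·37.5 = 261.7500; (r_i+r_j)·cross = 11.5·261.7500 = 3010.1250
Σcross = 797.2500 → A = |Σcross|/2 = 398.6250 mm²
Σ(r_i+r_j)·cross = 23144.8750 → first moment M = |Σ|/6 = 3857.4792
R_c = M/A = 3857.4792/398.6250 = 9.6770 mm
θ = 194° = 3.385939 rad
V = θ·R_c·A = 3.385939·9.6770·398.6250 = 13061.188 mm³

Volume = 13061.188 mm³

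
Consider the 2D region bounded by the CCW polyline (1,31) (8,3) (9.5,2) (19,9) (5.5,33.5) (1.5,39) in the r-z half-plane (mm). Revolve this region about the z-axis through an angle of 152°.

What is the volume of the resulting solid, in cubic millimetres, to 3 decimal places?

Profile (r,z), 6 vertices: (1,31) (8,3) (9.5,2) (19,9) (5.5,33.5) (1.5,39)
edge 0: (1,31)→(8,3)  cross = 1·3 − 8·31 = -245.0000; (r_i+r_j)·cross = 9·-245.0000 = -2205.0000
edge 1: (8,3)→(9.5,2)  cross = 8·2 − 9.5·3 = -12.5000; (r_i+r_j)·cross = 17.5·-12.5000 = -218.7500
edge 2: (9.5,2)→(19,9)  cross = 9.5·9 − 19·2 = 47.5000; (r_i+r_j)·cross = 28.5·47.5000 = 1353.7500
edge 3: (19,9)→(5.5,33.5)  cross = 19·33.5 − 5.5·9 = 587.0000; (r_i+r_j)·cross = 24.5·587.0000 = 14381.5000
edge 4: (5.5,33.5)→(1.5,39)  cross = 5.5·39 − 1.5·33.5 = 164.2500; (r_i+r_j)·cross = 7·164.2500 = 1149.7500
edge 5: (1.5,39)→(1,31)  cross = 1.5·31 − 1·39 = 7.5000; (r_i+r_j)·cross = 2.5·7.5000 = 18.7500
Σcross = 548.7500 → A = |Σcross|/2 = 274.3750 mm²
Σ(r_i+r_j)·cross = 14480.0000 → first moment M = |Σ|/6 = 2413.3333
R_c = M/A = 2413.3333/274.3750 = 8.7957 mm
θ = 152° = 2.652900 rad
V = θ·R_c·A = 2.652900·8.7957·274.3750 = 6402.333 mm³

Volume = 6402.333 mm³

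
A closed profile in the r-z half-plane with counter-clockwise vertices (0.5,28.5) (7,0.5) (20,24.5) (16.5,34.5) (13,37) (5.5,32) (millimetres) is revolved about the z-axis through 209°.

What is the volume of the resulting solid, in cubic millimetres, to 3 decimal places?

Volume = 13892.259 mm³

Profile (r,z), 6 vertices: (0.5,28.5) (7,0.5) (20,24.5) (16.5,34.5) (13,37) (5.5,32)
edge 0: (0.5,28.5)→(7,0.5)  cross = 0.5·0.5 − 7·28.5 = -199.2500; (r_i+r_j)·cross = 7.5·-199.2500 = -1494.3750
edge 1: (7,0.5)→(20,24.5)  cross = 7·24.5 − 20·0.5 = 161.5000; (r_i+r_j)·cross = 27·161.5000 = 4360.5000
edge 2: (20,24.5)→(16.5,34.5)  cross = 20·34.5 − 16.5·24.5 = 285.7500; (r_i+r_j)·cross = 36.5·285.7500 = 10429.8750
edge 3: (16.5,34.5)→(13,37)  cross = 16.5·37 − 13·34.5 = 162.0000; (r_i+r_j)·cross = 29.5·162.0000 = 4779.0000
edge 4: (13,37)→(5.5,32)  cross = 13·32 − 5.5·37 = 212.5000; (r_i+r_j)·cross = 18.5·212.5000 = 3931.2500
edge 5: (5.5,32)→(0.5,28.5)  cross = 5.5·28.5 − 0.5·32 = 140.7500; (r_i+r_j)·cross = 6·140.7500 = 844.5000
Σcross = 763.2500 → A = |Σcross|/2 = 381.6250 mm²
Σ(r_i+r_j)·cross = 22850.7500 → first moment M = |Σ|/6 = 3808.4583
R_c = M/A = 3808.4583/381.6250 = 9.9796 mm
θ = 209° = 3.647738 rad
V = θ·R_c·A = 3.647738·9.9796·381.6250 = 13892.259 mm³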